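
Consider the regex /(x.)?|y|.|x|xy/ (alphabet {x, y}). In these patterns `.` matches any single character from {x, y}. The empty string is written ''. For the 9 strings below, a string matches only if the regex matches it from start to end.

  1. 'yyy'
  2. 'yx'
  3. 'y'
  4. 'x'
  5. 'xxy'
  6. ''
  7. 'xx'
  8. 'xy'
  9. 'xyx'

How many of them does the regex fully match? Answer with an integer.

1 → no match
2 → no match
3 → match
4 → match
5 → no match
6 → match
7 → match
8 → match
9 → no match
Total matched: 5

5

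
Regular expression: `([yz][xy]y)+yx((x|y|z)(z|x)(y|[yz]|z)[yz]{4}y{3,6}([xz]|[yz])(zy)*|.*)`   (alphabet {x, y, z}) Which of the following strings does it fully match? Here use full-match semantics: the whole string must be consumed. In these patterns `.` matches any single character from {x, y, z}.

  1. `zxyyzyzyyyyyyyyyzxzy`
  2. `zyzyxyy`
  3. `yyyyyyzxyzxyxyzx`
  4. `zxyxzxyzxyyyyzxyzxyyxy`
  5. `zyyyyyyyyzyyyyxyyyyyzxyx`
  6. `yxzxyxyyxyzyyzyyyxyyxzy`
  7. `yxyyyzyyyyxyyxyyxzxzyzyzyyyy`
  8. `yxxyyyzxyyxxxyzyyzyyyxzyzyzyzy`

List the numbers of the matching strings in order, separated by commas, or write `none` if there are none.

1 → no match
2 → no match
3 → no match
4 → no match
5 → no match
6 → no match
7 → no match
8 → no match

none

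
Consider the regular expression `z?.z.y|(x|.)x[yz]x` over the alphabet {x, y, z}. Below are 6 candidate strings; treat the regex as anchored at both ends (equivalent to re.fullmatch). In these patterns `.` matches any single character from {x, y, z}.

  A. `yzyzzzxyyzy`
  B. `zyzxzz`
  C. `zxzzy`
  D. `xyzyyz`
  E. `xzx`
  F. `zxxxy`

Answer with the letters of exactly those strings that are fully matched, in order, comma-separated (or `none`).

A → no match
B → no match
C → match
D → no match
E → no match
F → no match

C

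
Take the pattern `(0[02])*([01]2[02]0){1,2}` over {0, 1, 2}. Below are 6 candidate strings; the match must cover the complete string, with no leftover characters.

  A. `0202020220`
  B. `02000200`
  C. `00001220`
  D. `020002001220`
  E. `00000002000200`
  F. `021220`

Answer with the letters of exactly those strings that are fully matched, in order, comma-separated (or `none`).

A, B, C, D, E, F

A → match
B → match
C → match
D → match
E → match
F → match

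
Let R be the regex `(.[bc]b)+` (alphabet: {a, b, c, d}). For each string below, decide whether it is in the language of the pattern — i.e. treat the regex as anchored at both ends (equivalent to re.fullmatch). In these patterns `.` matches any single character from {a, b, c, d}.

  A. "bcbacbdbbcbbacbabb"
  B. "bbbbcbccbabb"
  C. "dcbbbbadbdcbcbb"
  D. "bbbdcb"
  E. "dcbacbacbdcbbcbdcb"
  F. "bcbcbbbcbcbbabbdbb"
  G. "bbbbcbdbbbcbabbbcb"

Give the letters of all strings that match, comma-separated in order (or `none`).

A → match
B. "bbbbcbccbabb" → match
C → no match
D. "bbbdcb" → match
E → match
F → match
G → match

A, B, D, E, F, G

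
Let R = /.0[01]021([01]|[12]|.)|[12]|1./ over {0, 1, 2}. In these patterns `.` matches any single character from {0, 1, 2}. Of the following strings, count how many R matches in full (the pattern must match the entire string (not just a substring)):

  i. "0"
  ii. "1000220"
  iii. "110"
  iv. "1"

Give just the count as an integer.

1

i. "0" → no match
ii. "1000220" → no match
iii. "110" → no match
iv. "1" → match
Total matched: 1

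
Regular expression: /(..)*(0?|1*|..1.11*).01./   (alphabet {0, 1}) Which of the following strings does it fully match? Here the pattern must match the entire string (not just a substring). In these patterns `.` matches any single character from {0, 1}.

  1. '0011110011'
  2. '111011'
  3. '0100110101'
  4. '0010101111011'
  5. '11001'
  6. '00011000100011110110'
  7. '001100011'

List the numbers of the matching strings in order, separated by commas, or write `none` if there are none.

1, 2, 4, 7

1 → match
2 → match
3 → no match
4 → match
5 → no match
6 → no match
7 → match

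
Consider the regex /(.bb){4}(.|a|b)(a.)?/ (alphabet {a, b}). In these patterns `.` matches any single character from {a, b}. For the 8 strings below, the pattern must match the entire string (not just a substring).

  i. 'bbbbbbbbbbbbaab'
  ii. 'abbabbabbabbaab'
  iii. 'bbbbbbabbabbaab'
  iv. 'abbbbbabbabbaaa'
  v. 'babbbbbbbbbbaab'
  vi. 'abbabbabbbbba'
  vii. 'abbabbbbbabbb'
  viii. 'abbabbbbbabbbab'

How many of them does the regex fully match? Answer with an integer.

7

i → match
ii → match
iii → match
iv → match
v → no match
vi → match
vii → match
viii → match
Total matched: 7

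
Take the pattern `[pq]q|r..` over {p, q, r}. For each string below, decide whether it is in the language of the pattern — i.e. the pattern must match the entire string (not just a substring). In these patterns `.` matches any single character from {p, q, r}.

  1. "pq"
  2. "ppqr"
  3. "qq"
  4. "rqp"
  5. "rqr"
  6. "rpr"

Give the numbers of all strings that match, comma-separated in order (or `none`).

1 → match
2 → no match
3 → match
4 → match
5 → match
6 → match

1, 3, 4, 5, 6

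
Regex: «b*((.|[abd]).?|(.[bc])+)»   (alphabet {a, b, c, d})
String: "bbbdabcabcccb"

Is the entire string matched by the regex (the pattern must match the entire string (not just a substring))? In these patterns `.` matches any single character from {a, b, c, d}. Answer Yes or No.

No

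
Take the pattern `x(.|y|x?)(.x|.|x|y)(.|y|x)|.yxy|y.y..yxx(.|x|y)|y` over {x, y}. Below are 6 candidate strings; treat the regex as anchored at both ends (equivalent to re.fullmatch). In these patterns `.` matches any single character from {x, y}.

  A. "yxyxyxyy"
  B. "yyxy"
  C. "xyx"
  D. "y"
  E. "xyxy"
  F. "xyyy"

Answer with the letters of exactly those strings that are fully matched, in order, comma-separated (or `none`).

B, C, D, E, F

A → no match
B → match
C → match
D → match
E → match
F → match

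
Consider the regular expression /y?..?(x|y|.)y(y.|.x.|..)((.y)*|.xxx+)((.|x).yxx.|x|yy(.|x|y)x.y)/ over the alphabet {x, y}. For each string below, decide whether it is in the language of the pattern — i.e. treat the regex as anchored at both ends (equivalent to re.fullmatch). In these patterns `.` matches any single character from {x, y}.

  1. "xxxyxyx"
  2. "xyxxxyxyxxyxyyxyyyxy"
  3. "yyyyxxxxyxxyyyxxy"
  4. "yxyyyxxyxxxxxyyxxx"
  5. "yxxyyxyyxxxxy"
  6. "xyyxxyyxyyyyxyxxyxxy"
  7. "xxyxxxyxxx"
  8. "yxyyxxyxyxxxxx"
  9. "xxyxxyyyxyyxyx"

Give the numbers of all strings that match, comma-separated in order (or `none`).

1. "xxxyxyx" → match
2 → no match
3 → no match
4 → match
5 → no match
6 → no match
7. "xxyxxxyxxx" → no match
8 → no match
9 → no match

1, 4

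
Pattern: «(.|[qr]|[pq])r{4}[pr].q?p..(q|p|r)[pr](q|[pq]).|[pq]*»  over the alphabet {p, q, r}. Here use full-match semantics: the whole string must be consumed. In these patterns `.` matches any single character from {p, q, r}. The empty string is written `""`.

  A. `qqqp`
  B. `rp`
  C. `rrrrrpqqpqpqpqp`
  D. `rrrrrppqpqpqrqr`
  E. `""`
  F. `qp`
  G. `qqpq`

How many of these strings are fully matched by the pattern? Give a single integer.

A → match
B → no match
C → match
D → match
E → match
F → match
G → match
Total matched: 6

6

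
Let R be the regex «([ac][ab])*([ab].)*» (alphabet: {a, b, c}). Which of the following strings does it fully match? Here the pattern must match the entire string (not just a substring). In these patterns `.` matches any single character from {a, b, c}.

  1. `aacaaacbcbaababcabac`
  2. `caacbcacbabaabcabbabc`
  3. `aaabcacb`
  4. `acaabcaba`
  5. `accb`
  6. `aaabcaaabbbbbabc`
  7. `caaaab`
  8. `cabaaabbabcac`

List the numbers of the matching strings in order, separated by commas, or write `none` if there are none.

1 → match
2 → no match
3 → match
4 → no match
5 → no match
6 → match
7 → match
8 → no match

1, 3, 6, 7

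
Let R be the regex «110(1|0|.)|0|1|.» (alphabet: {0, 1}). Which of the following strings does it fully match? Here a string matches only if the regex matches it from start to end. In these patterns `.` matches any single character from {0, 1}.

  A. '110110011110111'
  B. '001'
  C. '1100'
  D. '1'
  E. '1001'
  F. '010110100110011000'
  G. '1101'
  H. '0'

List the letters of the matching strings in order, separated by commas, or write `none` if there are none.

C, D, G, H

A → no match
B → no match
C → match
D → match
E → no match
F → no match
G → match
H → match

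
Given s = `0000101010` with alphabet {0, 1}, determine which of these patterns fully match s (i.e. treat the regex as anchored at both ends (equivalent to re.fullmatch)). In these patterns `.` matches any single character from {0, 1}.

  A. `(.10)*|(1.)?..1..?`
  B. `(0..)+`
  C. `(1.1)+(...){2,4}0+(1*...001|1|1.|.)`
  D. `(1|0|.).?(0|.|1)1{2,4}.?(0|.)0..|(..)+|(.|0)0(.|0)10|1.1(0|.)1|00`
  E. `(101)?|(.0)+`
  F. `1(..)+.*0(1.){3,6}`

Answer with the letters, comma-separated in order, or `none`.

A → no match
B → no match
C → no match — must start with `1`
D → match
E → match
F → no match — must start with `1`

D, E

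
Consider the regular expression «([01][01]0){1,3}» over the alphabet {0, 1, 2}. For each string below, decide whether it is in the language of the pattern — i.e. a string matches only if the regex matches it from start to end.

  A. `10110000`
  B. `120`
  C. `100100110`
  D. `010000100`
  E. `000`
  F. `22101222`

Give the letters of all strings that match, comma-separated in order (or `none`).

A. `10110000` → no match
B. `120` → no match
C. `100100110` → match
D. `010000100` → match
E. `000` → match
F. `22101222` → no match — must end with `0`

C, D, E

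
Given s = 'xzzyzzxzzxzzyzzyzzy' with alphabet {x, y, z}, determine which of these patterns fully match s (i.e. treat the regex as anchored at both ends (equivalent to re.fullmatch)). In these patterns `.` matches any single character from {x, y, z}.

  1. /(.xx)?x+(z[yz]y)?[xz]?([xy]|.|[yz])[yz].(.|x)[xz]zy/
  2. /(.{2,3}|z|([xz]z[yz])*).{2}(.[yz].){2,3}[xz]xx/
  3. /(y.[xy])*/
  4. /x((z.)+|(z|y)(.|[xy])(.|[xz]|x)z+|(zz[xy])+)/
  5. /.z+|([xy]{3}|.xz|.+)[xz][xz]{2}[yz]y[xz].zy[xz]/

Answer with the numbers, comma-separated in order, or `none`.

1 → no match
2 → no match — must end with 'xx'
3 → no match
4 → match
5 → no match

4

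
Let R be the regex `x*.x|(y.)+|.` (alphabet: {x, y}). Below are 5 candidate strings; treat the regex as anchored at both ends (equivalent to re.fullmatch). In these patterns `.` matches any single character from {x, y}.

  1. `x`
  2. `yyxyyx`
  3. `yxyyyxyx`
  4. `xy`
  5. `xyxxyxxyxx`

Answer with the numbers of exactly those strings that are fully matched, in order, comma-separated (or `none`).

1 → match
2 → no match
3 → match
4 → no match
5 → no match

1, 3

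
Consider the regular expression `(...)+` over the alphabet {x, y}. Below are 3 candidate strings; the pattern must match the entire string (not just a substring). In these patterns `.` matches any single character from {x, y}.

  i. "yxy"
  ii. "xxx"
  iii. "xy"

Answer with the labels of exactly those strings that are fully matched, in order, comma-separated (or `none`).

i, ii

i → match
ii → match
iii → no match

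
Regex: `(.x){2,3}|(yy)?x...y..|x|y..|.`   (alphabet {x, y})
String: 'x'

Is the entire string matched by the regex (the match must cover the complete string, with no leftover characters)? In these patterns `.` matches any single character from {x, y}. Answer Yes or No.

Yes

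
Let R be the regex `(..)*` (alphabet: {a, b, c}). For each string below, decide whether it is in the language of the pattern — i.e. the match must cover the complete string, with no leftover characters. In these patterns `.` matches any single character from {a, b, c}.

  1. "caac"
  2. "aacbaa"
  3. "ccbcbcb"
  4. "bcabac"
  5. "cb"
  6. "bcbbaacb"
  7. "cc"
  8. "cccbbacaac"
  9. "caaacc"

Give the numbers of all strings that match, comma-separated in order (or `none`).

1. "caac" → match
2. "aacbaa" → match
3. "ccbcbcb" → no match
4. "bcabac" → match
5. "cb" → match
6. "bcbbaacb" → match
7. "cc" → match
8. "cccbbacaac" → match
9. "caaacc" → match

1, 2, 4, 5, 6, 7, 8, 9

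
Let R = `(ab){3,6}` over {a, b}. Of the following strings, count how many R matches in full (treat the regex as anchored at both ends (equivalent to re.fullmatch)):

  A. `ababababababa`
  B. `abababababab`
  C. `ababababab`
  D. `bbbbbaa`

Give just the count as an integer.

2

A → no match — must end with `ab`
B. `abababababab` → match
C. `ababababab` → match
D. `bbbbbaa` → no match — must start with `ab`
Total matched: 2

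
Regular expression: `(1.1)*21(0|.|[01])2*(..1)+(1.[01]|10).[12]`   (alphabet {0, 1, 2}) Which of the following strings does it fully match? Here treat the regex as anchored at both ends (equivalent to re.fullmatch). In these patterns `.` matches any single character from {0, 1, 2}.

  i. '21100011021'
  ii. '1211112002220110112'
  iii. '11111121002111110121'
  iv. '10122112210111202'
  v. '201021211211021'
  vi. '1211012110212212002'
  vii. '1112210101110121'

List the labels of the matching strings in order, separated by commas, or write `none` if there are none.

iii

i. '21100011021' → no match
ii → no match
iii → match
iv → no match
v → no match
vi → no match
vii → no match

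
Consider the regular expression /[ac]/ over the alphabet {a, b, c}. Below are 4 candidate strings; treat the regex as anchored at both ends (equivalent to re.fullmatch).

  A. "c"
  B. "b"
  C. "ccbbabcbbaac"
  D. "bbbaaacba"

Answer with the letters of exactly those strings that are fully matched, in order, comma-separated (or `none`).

A. "c" → match
B. "b" → no match
C. "ccbbabcbbaac" → no match
D. "bbbaaacba" → no match

A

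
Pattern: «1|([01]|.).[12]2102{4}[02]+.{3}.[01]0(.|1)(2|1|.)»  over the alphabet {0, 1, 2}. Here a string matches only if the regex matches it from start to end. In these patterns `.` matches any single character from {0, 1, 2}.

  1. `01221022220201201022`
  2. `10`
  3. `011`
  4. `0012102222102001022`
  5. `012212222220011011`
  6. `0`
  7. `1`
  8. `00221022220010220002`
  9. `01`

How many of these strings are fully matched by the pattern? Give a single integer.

3

1 → match
2 → no match
3 → no match
4 → no match
5 → no match
6 → no match
7 → match
8 → match
9 → no match
Total matched: 3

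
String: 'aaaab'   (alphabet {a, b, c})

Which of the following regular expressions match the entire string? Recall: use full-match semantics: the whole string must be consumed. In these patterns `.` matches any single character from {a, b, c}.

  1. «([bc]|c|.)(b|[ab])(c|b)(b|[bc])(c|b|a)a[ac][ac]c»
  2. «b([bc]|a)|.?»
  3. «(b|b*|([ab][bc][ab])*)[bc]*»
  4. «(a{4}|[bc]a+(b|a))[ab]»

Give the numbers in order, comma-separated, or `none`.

4

1 → no match — must end with 'c'
2 → no match
3 → no match
4 → match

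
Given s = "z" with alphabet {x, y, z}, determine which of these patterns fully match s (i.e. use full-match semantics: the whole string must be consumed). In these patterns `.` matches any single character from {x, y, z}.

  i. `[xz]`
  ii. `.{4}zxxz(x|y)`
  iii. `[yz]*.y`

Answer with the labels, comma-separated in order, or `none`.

i

i → match
ii → no match
iii → no match — must end with "y"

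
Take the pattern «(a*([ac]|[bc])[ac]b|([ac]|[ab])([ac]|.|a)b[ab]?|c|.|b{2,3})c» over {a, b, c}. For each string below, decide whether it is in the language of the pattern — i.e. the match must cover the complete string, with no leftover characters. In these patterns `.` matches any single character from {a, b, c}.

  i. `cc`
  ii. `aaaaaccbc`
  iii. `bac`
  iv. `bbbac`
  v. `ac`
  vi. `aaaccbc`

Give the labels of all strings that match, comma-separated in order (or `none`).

i → match
ii → match
iii → no match
iv → match
v → match
vi → match

i, ii, iv, v, vi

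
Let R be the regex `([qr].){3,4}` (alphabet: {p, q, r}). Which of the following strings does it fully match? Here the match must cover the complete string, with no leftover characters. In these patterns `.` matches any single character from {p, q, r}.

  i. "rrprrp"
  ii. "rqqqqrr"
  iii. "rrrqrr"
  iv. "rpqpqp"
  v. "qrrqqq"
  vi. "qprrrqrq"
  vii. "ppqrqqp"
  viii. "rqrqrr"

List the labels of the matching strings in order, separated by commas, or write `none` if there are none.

iii, iv, v, vi, viii

i. "rrprrp" → no match
ii. "rqqqqrr" → no match
iii. "rrrqrr" → match
iv. "rpqpqp" → match
v. "qrrqqq" → match
vi. "qprrrqrq" → match
vii. "ppqrqqp" → no match
viii. "rqrqrr" → match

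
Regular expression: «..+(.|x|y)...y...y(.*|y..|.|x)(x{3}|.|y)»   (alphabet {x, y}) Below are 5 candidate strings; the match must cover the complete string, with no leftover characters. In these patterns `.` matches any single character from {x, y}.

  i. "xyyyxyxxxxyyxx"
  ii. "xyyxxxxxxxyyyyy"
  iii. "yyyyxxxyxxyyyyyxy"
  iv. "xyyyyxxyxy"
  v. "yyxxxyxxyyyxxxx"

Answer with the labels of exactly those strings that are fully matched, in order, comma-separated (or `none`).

i → no match
ii → no match
iii → match
iv → no match
v → no match

iii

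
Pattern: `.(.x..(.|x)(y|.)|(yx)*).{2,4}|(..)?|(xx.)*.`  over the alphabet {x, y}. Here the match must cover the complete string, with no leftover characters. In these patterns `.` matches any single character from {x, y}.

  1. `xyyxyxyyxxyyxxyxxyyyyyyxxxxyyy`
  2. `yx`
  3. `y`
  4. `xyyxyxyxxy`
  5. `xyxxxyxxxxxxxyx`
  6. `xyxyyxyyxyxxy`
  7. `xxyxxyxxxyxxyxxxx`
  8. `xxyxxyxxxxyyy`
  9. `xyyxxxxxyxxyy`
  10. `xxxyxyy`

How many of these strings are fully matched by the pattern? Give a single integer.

1 → no match
2. `yx` → match
3. `y` → match
4. `xyyxyxyxxy` → no match
5 → no match
6 → no match
7 → no match
8 → no match
9 → no match
10. `xxxyxyy` → no match
Total matched: 2

2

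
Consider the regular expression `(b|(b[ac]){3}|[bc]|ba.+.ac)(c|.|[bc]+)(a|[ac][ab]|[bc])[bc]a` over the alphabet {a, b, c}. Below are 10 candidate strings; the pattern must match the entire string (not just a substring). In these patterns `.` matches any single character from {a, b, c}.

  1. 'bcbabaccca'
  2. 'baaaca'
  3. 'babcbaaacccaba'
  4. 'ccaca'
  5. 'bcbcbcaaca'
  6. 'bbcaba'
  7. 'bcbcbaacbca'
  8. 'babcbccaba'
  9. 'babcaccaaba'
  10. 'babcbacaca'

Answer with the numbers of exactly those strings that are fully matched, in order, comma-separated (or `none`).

1, 2, 3, 4, 5, 6, 7, 8, 9, 10

1 → match
2 → match
3 → match
4 → match
5 → match
6 → match
7 → match
8 → match
9 → match
10 → match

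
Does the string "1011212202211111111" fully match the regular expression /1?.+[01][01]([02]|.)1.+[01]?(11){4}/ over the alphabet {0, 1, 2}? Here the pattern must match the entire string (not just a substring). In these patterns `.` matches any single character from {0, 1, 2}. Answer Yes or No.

Yes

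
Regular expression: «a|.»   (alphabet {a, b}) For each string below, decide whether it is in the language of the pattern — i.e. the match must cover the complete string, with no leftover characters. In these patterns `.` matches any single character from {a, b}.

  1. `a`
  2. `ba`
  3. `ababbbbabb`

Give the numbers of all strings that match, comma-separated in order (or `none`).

1 → match
2 → no match
3 → no match

1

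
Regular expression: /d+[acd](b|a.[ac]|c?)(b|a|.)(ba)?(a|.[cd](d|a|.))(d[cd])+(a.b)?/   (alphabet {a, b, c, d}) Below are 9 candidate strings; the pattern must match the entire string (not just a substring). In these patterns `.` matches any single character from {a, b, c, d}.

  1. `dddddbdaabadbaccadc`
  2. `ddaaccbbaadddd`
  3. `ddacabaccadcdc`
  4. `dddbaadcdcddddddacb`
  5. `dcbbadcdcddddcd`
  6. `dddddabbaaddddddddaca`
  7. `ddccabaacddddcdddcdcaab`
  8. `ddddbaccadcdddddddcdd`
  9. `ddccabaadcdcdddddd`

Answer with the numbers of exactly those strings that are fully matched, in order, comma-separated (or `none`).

1 → no match
2 → match
3 → match
4 → match
5 → no match
6 → no match
7 → match
8 → match
9 → match

2, 3, 4, 7, 8, 9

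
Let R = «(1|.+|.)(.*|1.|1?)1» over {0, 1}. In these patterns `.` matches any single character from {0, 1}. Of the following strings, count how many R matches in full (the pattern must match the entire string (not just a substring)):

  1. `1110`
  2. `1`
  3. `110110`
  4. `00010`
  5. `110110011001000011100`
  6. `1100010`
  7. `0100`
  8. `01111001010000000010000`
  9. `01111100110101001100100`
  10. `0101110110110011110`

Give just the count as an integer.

0

1 → no match — must end with `1`
2 → no match
3 → no match — must end with `1`
4 → no match — must end with `1`
5 → no match — must end with `1`
6 → no match — must end with `1`
7 → no match — must end with `1`
8 → no match — must end with `1`
9 → no match — must end with `1`
10 → no match — must end with `1`
Total matched: 0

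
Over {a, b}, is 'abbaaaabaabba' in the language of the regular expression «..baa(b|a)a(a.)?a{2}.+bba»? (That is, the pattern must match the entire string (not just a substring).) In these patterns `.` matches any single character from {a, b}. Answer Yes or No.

No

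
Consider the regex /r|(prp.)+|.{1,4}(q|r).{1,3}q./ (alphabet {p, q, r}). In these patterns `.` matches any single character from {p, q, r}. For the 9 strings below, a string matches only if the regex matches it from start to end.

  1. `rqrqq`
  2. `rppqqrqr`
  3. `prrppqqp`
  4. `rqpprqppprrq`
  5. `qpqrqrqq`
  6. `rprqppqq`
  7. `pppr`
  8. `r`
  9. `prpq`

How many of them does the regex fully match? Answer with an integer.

7

1 → match
2 → match
3 → match
4 → no match
5 → match
6 → match
7 → no match
8 → match
9 → match
Total matched: 7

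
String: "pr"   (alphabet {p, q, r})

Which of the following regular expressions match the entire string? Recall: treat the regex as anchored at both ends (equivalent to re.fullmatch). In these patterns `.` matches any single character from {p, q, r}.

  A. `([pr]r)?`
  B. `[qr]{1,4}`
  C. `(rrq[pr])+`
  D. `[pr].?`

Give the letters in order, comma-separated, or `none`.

A, D

A → match
B → no match
C → no match — must start with "rrq"
D → match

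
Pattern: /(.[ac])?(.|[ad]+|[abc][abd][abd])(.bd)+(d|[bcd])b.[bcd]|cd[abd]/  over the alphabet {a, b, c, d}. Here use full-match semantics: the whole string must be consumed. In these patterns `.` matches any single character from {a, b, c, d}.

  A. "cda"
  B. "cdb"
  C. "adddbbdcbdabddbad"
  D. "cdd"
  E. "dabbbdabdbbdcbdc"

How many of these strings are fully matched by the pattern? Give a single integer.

A → match
B → match
C → match
D → match
E → match
Total matched: 5

5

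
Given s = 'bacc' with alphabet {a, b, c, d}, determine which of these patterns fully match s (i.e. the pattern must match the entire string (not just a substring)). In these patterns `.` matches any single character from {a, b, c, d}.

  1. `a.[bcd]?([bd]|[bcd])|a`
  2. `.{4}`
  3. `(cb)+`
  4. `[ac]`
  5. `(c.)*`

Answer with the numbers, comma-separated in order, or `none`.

2

1 → no match — must start with 'a'
2 → match
3 → no match — must start with 'cb'
4 → no match
5 → no match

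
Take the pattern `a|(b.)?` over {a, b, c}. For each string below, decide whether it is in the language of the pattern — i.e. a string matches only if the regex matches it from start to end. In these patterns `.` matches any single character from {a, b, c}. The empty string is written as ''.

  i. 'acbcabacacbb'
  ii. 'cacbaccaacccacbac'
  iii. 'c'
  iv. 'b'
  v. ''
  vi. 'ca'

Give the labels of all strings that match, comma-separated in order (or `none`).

v

i. 'acbcabacacbb' → no match
ii → no match
iii. 'c' → no match
iv. 'b' → no match
v. '' → match
vi. 'ca' → no match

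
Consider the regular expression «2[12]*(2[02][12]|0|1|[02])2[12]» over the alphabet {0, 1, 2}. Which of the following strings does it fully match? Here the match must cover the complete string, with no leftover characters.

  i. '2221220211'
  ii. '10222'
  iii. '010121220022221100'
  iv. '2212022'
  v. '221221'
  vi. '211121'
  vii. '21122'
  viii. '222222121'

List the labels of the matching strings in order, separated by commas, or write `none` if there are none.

i. '2221220211' → no match
ii. '10222' → no match — must start with '2'
iii → no match — must start with '2'
iv. '2212022' → match
v. '221221' → match
vi. '211121' → match
vii. '21122' → match
viii. '222222121' → match

iv, v, vi, vii, viii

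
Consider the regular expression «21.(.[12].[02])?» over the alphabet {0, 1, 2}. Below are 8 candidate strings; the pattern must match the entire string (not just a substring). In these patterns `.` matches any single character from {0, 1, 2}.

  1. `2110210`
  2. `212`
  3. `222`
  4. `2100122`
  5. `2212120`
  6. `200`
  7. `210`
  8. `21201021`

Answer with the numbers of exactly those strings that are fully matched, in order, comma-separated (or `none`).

1 → match
2 → match
3 → no match — must start with `21`
4 → match
5 → no match — must start with `21`
6 → no match — must start with `21`
7 → match
8 → no match

1, 2, 4, 7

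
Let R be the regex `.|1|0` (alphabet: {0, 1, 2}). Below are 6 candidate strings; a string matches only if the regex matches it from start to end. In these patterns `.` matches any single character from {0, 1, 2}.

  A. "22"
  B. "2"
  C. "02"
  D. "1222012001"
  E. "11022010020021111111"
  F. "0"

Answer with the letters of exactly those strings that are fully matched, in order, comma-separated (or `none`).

B, F

A → no match
B → match
C → no match
D → no match
E → no match
F → match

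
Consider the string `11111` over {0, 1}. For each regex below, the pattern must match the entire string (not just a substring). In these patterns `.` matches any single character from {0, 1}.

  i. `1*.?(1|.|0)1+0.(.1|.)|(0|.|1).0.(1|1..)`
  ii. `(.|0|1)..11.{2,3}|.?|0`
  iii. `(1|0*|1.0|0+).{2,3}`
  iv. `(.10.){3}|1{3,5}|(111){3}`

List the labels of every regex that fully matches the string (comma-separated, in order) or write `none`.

iv

i → no match
ii → no match
iii → no match
iv → match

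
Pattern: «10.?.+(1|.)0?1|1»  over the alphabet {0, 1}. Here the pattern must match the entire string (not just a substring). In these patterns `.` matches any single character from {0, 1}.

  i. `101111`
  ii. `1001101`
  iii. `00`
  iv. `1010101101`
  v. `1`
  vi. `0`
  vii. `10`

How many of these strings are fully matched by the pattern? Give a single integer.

4

i → match
ii → match
iii → no match — must end with `1`
iv → match
v → match
vi → no match — must end with `1`
vii → no match — must end with `1`
Total matched: 4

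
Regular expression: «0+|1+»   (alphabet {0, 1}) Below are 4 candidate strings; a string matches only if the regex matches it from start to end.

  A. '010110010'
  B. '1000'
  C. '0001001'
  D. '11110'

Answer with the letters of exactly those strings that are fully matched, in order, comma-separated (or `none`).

A. '010110010' → no match
B. '1000' → no match
C. '0001001' → no match
D. '11110' → no match

none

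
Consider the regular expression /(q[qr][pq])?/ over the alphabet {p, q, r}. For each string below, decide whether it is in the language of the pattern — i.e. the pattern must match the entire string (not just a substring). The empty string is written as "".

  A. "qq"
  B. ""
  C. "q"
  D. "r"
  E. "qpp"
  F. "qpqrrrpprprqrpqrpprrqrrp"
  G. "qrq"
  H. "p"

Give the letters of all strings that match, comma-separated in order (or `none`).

B, G

A. "qq" → no match
B. "" → match
C. "q" → no match
D. "r" → no match
E. "qpp" → no match
F → no match
G. "qrq" → match
H. "p" → no match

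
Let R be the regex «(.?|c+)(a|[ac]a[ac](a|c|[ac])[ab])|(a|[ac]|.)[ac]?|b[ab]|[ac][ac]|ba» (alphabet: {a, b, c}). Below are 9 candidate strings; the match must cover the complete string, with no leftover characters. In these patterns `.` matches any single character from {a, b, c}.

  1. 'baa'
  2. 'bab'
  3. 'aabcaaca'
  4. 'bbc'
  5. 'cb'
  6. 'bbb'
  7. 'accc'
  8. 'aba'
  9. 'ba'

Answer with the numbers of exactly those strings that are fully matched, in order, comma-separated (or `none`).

9

1. 'baa' → no match
2. 'bab' → no match
3. 'aabcaaca' → no match
4. 'bbc' → no match
5. 'cb' → no match
6. 'bbb' → no match
7. 'accc' → no match
8. 'aba' → no match
9. 'ba' → match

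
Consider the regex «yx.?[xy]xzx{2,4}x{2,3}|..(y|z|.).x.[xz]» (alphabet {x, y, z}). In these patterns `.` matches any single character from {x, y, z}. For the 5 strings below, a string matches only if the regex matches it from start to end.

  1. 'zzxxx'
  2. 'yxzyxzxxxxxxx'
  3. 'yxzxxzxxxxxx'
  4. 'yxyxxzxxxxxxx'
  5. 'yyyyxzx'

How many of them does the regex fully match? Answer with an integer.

1 → no match
2 → match
3 → match
4 → match
5 → match
Total matched: 4

4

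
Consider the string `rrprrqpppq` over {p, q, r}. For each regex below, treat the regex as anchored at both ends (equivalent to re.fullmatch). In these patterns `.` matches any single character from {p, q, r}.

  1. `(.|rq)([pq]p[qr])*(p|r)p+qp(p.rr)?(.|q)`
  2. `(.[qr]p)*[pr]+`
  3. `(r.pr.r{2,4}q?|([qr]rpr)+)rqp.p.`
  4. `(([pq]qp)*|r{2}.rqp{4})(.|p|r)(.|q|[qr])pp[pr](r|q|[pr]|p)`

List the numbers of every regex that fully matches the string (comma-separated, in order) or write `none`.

1 → no match
2 → no match
3 → match
4 → no match

3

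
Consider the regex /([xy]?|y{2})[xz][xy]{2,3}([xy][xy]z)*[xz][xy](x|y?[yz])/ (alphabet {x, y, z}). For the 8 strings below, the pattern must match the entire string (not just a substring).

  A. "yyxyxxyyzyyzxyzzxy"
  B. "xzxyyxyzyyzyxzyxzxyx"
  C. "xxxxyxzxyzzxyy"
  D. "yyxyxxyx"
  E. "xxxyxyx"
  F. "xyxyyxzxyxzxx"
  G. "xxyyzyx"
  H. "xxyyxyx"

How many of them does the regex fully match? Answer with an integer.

7

A → match
B → match
C → match
D. "yyxyxxyx" → match
E. "xxxyxyx" → match
F → no match
G. "xxyyzyx" → match
H. "xxyyxyx" → match
Total matched: 7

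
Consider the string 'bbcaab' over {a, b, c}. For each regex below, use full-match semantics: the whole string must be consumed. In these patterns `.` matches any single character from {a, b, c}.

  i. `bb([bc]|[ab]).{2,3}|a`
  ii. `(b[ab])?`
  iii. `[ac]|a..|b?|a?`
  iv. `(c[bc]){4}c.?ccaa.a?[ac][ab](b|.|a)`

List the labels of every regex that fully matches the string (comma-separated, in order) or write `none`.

i → match
ii → no match
iii → no match
iv → no match — must start with 'c'

i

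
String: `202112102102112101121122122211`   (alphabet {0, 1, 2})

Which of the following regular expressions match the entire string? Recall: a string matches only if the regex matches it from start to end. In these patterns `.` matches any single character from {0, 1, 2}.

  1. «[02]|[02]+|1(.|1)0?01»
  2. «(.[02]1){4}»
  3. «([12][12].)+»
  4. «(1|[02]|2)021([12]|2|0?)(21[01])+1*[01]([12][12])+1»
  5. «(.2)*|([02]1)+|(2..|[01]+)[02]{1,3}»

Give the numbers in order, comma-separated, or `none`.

4

1 → no match
2 → no match
3 → no match
4 → match
5 → no match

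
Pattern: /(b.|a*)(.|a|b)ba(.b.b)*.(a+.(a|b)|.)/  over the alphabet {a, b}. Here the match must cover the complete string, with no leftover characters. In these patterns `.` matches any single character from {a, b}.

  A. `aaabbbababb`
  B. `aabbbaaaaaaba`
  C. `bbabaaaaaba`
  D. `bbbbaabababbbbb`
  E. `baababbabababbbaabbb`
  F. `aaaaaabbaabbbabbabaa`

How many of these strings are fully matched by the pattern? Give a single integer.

2

A → no match
B → no match
C → match
D → match
E → no match
F → no match
Total matched: 2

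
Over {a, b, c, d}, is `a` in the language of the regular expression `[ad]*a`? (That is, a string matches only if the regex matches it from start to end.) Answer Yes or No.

Yes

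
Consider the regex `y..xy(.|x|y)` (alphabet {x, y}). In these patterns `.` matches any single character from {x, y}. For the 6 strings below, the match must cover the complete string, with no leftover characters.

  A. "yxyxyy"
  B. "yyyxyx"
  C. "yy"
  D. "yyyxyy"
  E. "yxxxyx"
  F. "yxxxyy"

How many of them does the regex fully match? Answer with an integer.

5

A → match
B → match
C → no match
D → match
E → match
F → match
Total matched: 5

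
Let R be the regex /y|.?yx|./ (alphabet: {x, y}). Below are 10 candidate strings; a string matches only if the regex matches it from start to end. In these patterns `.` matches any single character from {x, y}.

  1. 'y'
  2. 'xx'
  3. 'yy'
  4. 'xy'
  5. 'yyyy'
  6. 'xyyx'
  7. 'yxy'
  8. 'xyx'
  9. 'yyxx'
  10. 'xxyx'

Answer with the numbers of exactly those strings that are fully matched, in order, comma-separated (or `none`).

1 → match
2 → no match
3 → no match
4 → no match
5 → no match
6 → no match
7 → no match
8 → match
9 → no match
10 → no match

1, 8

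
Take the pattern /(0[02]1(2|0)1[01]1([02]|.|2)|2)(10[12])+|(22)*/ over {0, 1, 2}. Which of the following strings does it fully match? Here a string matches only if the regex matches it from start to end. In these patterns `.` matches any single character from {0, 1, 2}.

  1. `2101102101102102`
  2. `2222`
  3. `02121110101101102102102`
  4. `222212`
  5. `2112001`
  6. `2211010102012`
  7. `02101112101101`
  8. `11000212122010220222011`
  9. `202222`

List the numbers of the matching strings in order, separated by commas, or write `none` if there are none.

1 → match
2. `2222` → match
3 → match
4. `222212` → no match
5. `2112001` → no match
6 → no match
7 → match
8 → no match
9. `202222` → no match

1, 2, 3, 7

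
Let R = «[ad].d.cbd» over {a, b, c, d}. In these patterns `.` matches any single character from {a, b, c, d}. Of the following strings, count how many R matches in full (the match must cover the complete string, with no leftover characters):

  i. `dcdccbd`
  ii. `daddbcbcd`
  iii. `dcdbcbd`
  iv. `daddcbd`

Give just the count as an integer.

i → match
ii → no match — must end with `cbd`
iii → match
iv → match
Total matched: 3

3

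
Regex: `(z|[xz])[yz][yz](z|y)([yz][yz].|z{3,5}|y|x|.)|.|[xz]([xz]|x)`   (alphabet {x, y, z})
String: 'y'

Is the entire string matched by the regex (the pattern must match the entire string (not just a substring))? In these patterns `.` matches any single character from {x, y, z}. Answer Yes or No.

Yes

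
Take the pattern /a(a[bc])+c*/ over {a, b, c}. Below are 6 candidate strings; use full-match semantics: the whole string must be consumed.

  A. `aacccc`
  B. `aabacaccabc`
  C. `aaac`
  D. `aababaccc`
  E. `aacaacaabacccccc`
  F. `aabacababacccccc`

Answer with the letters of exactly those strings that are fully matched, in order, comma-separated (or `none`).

A → match
B → no match
C → no match
D → match
E → no match
F → match

A, D, F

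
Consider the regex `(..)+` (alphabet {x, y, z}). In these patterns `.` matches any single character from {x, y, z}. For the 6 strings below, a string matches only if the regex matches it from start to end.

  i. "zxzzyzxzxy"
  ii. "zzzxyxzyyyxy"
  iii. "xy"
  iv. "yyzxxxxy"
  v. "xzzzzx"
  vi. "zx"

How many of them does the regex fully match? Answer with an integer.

i → match
ii → match
iii → match
iv → match
v → match
vi → match
Total matched: 6

6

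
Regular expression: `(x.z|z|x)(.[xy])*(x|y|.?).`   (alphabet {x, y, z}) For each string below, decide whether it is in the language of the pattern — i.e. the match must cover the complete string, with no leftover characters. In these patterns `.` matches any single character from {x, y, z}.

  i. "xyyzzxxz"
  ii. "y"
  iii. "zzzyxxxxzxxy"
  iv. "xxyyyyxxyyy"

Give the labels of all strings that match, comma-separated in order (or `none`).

i → no match
ii → no match
iii → no match
iv → match

iv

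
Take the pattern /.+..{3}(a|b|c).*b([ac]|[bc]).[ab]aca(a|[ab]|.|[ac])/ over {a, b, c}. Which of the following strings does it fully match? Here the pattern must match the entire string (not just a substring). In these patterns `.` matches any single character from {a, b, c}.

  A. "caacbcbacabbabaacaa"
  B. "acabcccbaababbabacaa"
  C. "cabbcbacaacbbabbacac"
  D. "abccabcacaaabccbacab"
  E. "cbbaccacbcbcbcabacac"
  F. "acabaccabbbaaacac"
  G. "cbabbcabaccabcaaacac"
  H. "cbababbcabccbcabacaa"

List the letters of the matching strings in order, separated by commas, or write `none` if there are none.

A → match
B → match
C → match
D → match
E → match
F → match
G → match
H → match

A, B, C, D, E, F, G, H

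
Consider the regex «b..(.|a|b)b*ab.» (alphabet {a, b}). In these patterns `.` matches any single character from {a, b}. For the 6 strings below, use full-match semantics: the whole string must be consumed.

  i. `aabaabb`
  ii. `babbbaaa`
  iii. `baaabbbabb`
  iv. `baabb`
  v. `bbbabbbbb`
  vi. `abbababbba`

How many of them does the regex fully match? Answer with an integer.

1

i. `aabaabb` → no match — must start with `b`
ii. `babbbaaa` → no match
iii. `baaabbbabb` → match
iv. `baabb` → no match
v. `bbbabbbbb` → no match
vi. `abbababbba` → no match — must start with `b`
Total matched: 1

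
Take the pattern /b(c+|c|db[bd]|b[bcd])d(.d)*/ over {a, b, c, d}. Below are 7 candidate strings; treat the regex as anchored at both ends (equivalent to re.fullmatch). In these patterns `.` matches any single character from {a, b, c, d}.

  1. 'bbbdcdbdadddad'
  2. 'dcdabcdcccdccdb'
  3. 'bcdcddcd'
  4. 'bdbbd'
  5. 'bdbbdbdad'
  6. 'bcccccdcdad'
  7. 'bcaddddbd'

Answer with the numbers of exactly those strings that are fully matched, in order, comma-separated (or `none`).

1 → match
2 → no match — must start with 'b'
3 → no match
4 → match
5 → match
6 → match
7 → no match

1, 4, 5, 6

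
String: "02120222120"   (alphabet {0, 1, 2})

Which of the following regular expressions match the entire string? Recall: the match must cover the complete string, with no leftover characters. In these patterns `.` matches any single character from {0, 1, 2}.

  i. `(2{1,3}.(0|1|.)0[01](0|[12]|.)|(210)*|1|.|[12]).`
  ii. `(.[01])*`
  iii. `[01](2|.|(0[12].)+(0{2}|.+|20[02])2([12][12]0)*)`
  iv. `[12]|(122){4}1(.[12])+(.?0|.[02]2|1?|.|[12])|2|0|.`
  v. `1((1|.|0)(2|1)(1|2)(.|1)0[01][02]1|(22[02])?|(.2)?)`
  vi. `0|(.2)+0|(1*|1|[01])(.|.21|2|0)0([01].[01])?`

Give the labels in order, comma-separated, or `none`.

i → no match
ii → no match
iii → no match
iv → no match
v → no match — must start with "1"
vi → match

vi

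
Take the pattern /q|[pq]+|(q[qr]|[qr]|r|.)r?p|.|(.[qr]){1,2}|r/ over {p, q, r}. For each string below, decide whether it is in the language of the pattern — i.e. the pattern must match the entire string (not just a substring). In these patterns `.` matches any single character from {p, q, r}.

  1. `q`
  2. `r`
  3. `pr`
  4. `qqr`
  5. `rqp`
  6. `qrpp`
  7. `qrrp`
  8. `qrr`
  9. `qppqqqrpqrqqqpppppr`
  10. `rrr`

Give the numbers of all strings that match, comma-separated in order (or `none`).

1, 2, 3, 7

1 → match
2 → match
3 → match
4 → no match
5 → no match
6 → no match
7 → match
8 → no match
9 → no match
10 → no match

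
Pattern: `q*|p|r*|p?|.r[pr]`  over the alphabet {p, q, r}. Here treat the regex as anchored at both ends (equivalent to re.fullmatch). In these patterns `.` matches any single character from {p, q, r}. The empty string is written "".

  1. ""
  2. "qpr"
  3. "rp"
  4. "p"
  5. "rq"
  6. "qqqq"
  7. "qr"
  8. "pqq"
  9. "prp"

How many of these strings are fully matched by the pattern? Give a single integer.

4

1 → match
2 → no match
3 → no match
4 → match
5 → no match
6 → match
7 → no match
8 → no match
9 → match
Total matched: 4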